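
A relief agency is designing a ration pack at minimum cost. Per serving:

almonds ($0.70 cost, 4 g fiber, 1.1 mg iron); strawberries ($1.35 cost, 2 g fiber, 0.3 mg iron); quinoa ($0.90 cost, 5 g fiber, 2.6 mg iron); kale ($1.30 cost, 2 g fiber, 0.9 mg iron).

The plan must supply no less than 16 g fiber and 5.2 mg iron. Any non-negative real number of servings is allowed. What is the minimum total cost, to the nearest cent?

With two linear requirements the optimum uses one or two foods; enumerate the corners.
almonds only: max(16/4, 5.2/1.1) = 4.727 servings → $3.31.
strawberries only: max(16/2, 5.2/0.3) = 17.33 servings → $23.40.
quinoa only: max(16/5, 5.2/2.6) = 3.2 servings → $2.88.
kale only: max(16/2, 5.2/0.9) = 8 servings → $10.40.
almonds + strawberries: intersection lies outside the first quadrant.
almonds + quinoa with both tight: 3.184 servings and 0.6531 servings → $2.82.
almonds + kale with both tight: 2.857 servings and 2.286 servings → $4.97.
strawberries + quinoa with both tight: 4.216 servings and 1.514 servings → $7.05.
strawberries + kale with both tight: 3.333 servings and 4.667 servings → $10.57.
quinoa + kale: intersection lies outside the first quadrant.
So the least-cost plan costs $2.82.

$2.82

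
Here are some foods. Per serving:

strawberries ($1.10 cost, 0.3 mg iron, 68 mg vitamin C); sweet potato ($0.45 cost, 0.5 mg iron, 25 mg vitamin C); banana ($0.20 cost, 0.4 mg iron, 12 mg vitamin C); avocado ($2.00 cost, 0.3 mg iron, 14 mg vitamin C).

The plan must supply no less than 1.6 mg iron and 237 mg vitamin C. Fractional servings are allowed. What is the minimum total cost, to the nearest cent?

At the optimum either one food covers both requirements or two foods hit both targets exactly; no other combination can be cheaper.
strawberries only: max(1.6/0.3, 237/68) = 5.333 servings → $5.87.
sweet potato only: max(1.6/0.5, 237/25) = 9.48 servings → $4.27.
banana only: max(1.6/0.4, 237/12) = 19.75 servings → $3.95.
avocado only: max(1.6/0.3, 237/14) = 16.93 servings → $33.86.
strawberries + sweet potato with both tight: 2.962 servings and 1.423 servings → $3.90.
strawberries + banana with both tight: 3.203 servings and 1.597 servings → $3.84.
strawberries + avocado with both tight: 3.006 servings and 2.327 servings → $7.96.
sweet potato + banana: intersection lies outside the first quadrant.
sweet potato + avocado: intersection lies outside the first quadrant.
banana + avocado: the both-tight solution has a negative serving — not a feasible corner.
Cheapest feasible corner: $3.84.

$3.84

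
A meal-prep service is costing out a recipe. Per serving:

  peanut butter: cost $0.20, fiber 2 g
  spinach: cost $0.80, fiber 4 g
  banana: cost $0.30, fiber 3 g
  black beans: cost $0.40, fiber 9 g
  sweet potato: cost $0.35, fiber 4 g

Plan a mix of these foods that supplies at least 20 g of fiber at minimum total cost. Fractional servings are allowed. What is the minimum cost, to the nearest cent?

Cost per g of fiber: black beans $0.0444, sweet potato $0.0875, peanut butter $0.1000, banana $0.1000, spinach $0.2000.
With no serving limits, use only black beans: 20 g / 9 g = 2.222 servings × $0.40 = $0.89.

$0.89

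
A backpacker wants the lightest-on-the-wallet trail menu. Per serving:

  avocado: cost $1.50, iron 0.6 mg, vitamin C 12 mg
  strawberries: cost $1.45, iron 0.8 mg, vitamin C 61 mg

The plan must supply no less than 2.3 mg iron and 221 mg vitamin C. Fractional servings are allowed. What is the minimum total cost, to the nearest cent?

$5.25

This is a tiny linear program; its minimum lies at a vertex of the feasible set. List the vertices and price them.
avocado only: max(2.3/0.6, 221/12) = 18.42 servings → $27.62.
strawberries only: max(2.3/0.8, 221/61) = 3.623 servings → $5.25.
avocado + strawberries: intersection lies outside the first quadrant.
So the least-cost plan costs $5.25.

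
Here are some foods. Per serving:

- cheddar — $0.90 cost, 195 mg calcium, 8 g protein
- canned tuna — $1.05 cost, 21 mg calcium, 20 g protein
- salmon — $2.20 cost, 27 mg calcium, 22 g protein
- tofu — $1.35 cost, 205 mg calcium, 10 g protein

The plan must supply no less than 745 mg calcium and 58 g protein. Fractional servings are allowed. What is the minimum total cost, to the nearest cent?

For a min-cost LP with two ≥-constraints, a basic feasible solution has at most two positive variables.
cheddar only: max(745/195, 58/8) = 7.25 servings → $6.53.
canned tuna only: max(745/21, 58/20) = 35.48 servings → $37.25.
salmon only: max(745/27, 58/22) = 27.59 servings → $60.70.
tofu only: max(745/205, 58/10) = 5.8 servings → $7.83.
cheddar + canned tuna with both tight: 3.666 servings and 1.434 servings → $4.80.
cheddar + salmon with both tight: 3.639 servings and 1.313 servings → $6.16.
cheddar + tofu with both targets exact would need a negative amount; discard.
canned tuna + salmon: intersection lies outside the first quadrant.
canned tuna + tofu with both tight: 1.141 servings and 3.517 servings → $5.95.
salmon + tofu with both tight: 1.047 servings and 3.496 servings → $7.02.
So the least-cost plan costs $4.80.

$4.80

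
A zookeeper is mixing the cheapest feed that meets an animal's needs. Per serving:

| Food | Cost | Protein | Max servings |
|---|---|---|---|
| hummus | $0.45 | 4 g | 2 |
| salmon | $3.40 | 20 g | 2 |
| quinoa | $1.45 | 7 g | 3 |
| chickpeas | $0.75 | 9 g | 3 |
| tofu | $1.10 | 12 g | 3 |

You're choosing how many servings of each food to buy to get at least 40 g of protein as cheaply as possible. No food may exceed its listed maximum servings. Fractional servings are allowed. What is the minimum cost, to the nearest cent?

$3.44

Cost per g of protein: chickpeas $0.0833, tofu $0.0917, hummus $0.1125, salmon $0.1700, quinoa $0.2071.
Take 3 servings of chickpeas: +27.0 g protein for $2.25 (total $2.25, still need 13.0 g).
Take 1.083 servings of tofu: +13.0 g protein for $1.19 (total $3.44, still need 0.0 g).
Greedy by cheapest-per-g is optimal for a single linear constraint, so the minimum cost is $3.44.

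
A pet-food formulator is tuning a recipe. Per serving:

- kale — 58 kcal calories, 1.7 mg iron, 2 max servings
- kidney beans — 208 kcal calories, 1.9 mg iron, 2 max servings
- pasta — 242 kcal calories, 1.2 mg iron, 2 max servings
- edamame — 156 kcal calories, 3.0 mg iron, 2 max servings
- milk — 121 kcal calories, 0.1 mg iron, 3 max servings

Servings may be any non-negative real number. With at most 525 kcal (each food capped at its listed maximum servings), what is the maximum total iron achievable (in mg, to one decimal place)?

Iron per kcal: kale 0.02931, edamame 0.01923, kidney beans 0.009135, pasta 0.004959, milk 0.0008264.
Take 2 servings of kale: uses 116 kcal, +3.4 mg iron (running total 3.4 mg).
Take 2 servings of edamame: uses 312 kcal, +6.0 mg iron (running total 9.4 mg).
Take 0.4663 servings of kidney beans: uses 97 kcal, +0.9 mg iron (running total 10.3 mg).
Filling greedily by iron-per-kcal is optimal for one linear limit, giving 10.3 mg.

10.3 mg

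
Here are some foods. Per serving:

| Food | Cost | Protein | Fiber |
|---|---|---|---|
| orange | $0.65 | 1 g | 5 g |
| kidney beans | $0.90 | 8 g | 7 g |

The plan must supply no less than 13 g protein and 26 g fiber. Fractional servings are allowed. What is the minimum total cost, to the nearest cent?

For a min-cost LP with two ≥-constraints, a basic feasible solution has at most two positive variables.
orange only: max(13/1, 26/5) = 13 servings → $8.45.
kidney beans only: max(13/8, 26/7) = 3.714 servings → $3.34.
orange + kidney beans with both tight: 3.545 servings and 1.182 servings → $3.37.
So the least-cost plan costs $3.34.

$3.34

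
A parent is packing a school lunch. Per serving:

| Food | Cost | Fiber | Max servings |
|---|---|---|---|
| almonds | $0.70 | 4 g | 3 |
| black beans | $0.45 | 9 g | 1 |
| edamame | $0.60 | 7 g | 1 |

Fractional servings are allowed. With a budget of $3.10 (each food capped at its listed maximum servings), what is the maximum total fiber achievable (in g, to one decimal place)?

Fiber per dollar: black beans 20, edamame 11.67, almonds 5.714.
Take 1 serving of black beans: spends $0.45, +9.0 g fiber (running total 9.0 g).
Take 1 serving of edamame: spends $0.60, +7.0 g fiber (running total 16.0 g).
Take 2.929 servings of almonds: spends $2.05, +11.7 g fiber (running total 27.7 g).
Filling greedily by fiber-per-dollar is optimal for one linear limit, giving 27.7 g.

27.7 g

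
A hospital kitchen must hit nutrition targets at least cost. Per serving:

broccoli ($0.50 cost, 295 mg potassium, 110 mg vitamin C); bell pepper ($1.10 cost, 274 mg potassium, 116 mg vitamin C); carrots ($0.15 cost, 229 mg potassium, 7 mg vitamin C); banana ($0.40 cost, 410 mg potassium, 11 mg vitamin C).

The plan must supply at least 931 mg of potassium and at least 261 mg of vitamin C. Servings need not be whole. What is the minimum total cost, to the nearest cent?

This is a tiny linear program; its minimum lies at a vertex of the feasible set. List the vertices and price them.
broccoli only: max(931/295, 261/110) = 3.156 servings → $1.58.
bell pepper only: max(931/274, 261/116) = 3.398 servings → $3.74.
carrots only: max(931/229, 261/7) = 37.29 servings → $5.59.
banana only: max(931/410, 261/11) = 23.73 servings → $9.49.
broccoli + bell pepper: the both-tight solution has a negative serving — not a feasible corner.
broccoli + carrots with both tight: 2.303 servings and 1.099 servings → $1.32.
broccoli + banana with both tight: 2.312 servings and 0.6072 servings → $1.40.
bell pepper + carrots with both tight: 2.161 servings and 1.48 servings → $2.60.
bell pepper + banana with both tight: 2.172 servings and 0.819 servings → $2.72.
carrots + banana: intersection lies outside the first quadrant.
Cheapest feasible corner: $1.32.

$1.32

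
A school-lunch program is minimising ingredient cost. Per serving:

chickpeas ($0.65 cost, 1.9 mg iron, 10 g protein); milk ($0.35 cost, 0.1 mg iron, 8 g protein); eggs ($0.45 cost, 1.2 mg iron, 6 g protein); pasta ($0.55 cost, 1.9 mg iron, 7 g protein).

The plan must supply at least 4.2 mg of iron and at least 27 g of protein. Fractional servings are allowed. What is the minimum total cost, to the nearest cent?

chickpeas only: max(4.2/1.9, 27/10) = 2.7 servings → $1.75.
milk only: max(4.2/0.1, 27/8) = 42 servings → $14.70.
eggs only: max(4.2/1.2, 27/6) = 4.5 servings → $2.02.
pasta only: max(4.2/1.9, 27/7) = 3.857 servings → $2.12.
chickpeas + milk with both tight: 2.176 servings and 0.6549 servings → $1.64.
chickpeas + eggs: intersection lies outside the first quadrant.
chickpeas + pasta: the both-tight solution has a negative serving — not a feasible corner.
milk + eggs with both tight: 0.8 servings and 3.433 servings → $1.82.
milk + pasta with both tight: 1.51 servings and 2.131 servings → $1.70.
eggs + pasta: the both-tight solution has a negative serving — not a feasible corner.
Cheapest feasible corner: $1.64.

$1.64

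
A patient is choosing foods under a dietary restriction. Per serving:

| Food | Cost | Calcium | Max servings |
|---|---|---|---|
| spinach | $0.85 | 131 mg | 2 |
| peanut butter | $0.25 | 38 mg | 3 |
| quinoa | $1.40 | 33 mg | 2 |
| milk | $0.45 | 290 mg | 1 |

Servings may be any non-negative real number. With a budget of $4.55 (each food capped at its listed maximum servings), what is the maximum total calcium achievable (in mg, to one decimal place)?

Calcium per dollar: milk 644.4, spinach 154.1, peanut butter 152, quinoa 23.57.
Take 1 serving of milk: spends $0.45, +290.0 mg calcium (running total 290.0 mg).
Take 2 servings of spinach: spends $1.70, +262.0 mg calcium (running total 552.0 mg).
Take 3 servings of peanut butter: spends $0.75, +114.0 mg calcium (running total 666.0 mg).
Take 1.179 servings of quinoa: spends $1.65, +38.9 mg calcium (running total 704.9 mg).
Greedy by best ratio exhausts the cost allowance optimally: 704.9 mg.

704.9 mg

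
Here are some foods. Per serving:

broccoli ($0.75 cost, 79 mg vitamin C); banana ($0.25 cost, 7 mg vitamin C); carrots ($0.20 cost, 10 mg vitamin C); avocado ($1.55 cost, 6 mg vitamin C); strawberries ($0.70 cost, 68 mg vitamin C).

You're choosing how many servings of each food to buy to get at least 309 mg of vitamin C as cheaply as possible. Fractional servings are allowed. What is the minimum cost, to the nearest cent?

$2.93

Cost per mg of vitamin C: broccoli $0.0095, strawberries $0.0103, carrots $0.0200, banana $0.0357, avocado $0.2583.
With no serving limits, use only broccoli: 309 mg / 79 mg = 3.911 servings × $0.75 = $2.93.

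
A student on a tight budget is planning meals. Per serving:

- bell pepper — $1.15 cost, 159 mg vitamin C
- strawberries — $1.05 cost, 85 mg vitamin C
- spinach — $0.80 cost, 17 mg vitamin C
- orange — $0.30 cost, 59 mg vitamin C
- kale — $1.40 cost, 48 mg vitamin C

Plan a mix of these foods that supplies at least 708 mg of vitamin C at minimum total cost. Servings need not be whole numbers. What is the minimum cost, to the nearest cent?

$3.60

Cost per mg of vitamin C: orange $0.0051, bell pepper $0.0072, strawberries $0.0124, kale $0.0292, spinach $0.0471.
With no serving limits, use only orange: 708 mg / 59 mg = 12 servings × $0.30 = $3.60.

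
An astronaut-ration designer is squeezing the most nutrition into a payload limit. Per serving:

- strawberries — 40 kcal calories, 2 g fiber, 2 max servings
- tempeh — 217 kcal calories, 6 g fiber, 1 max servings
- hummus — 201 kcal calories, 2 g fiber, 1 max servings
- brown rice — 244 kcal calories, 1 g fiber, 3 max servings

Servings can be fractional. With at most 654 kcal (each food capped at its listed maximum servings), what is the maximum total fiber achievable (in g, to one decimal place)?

12.6 g

Fiber per kcal: strawberries 0.05, tempeh 0.02765, hummus 0.00995, brown rice 0.004098.
Take 2 servings of strawberries: uses 80 kcal, +4.0 g fiber (running total 4.0 g).
Take 1 serving of tempeh: uses 217 kcal, +6.0 g fiber (running total 10.0 g).
Take 1 serving of hummus: uses 201 kcal, +2.0 g fiber (running total 12.0 g).
Take 0.6393 servings of brown rice: uses 156 kcal, +0.6 g fiber (running total 12.6 g).
Filling greedily by fiber-per-kcal is optimal for one linear limit, giving 12.6 g.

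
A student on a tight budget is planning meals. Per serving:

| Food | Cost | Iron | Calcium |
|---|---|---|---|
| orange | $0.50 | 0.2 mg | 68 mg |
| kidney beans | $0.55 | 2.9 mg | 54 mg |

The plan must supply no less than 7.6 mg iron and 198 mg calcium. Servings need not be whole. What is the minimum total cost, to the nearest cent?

A basic optimal solution has at most two foods positive. Try each food alone and each pair with both targets met exactly.
orange only: max(7.6/0.2, 198/68) = 38 servings → $19.00.
kidney beans only: max(7.6/2.9, 198/54) = 3.667 servings → $2.02.
orange + kidney beans with both tight: 0.8788 servings and 2.56 servings → $1.85.
So the least-cost plan costs $1.85.

$1.85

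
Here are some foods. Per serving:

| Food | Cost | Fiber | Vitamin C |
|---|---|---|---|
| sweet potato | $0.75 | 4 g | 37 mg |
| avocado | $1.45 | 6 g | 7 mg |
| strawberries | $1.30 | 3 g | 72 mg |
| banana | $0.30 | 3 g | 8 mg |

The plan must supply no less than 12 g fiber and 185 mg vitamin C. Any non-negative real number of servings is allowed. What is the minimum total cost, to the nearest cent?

An LP optimum is at a vertex; with two nutrient constraints at most two foods are used. Check each candidate.
sweet potato only: max(12/4, 185/37) = 5 servings → $3.75.
avocado only: max(12/6, 185/7) = 26.43 servings → $38.32.
strawberries only: max(12/3, 185/72) = 4 servings → $5.20.
banana only: max(12/3, 185/8) = 23.12 servings → $6.94.
sweet potato + avocado: the both-tight solution has a negative serving — not a feasible corner.
sweet potato + strawberries with both tight: 1.746 servings and 1.672 servings → $3.48.
sweet potato + banana with both targets exact would need a negative amount; discard.
avocado + strawberries with both tight: 0.7518 servings and 2.496 servings → $4.34.
avocado + banana: the both-tight solution has a negative serving — not a feasible corner.
strawberries + banana with both tight: 2.391 servings and 1.609 servings → $3.59.
The minimum over all feasible corners is $3.48.

$3.48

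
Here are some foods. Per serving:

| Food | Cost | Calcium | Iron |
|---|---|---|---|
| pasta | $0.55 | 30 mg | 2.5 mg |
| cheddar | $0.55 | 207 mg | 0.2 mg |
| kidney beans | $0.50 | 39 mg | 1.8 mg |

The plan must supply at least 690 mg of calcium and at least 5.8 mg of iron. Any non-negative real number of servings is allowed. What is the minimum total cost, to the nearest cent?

$2.81

Check every corner: each single food scaled to meet both minima, and each pair solved so both constraints bind.
pasta only: max(690/30, 5.8/2.5) = 23 servings → $12.65.
cheddar only: max(690/207, 5.8/0.2) = 29 servings → $15.95.
kidney beans only: max(690/39, 5.8/1.8) = 17.69 servings → $8.85.
pasta + cheddar with both tight: 2.077 servings and 3.032 servings → $2.81.
pasta + kidney beans with both targets exact would need a negative amount; discard.
cheddar + kidney beans with both tight: 2.785 servings and 2.913 servings → $2.99.
Cheapest feasible corner: $2.81.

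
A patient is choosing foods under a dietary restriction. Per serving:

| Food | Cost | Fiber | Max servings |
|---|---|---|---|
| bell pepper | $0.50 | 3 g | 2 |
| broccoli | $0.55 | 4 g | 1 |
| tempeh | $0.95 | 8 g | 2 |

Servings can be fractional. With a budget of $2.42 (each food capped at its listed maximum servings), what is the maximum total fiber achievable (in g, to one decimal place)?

Fiber per dollar: tempeh 8.421, broccoli 7.273, bell pepper 6.
Take 2 servings of tempeh: spends $1.90, +16.0 g fiber (running total 16.0 g).
Take 0.9455 servings of broccoli: spends $0.52, +3.8 g fiber (running total 19.8 g).
Greedy by best ratio exhausts the cost allowance optimally: 19.8 g.

19.8 g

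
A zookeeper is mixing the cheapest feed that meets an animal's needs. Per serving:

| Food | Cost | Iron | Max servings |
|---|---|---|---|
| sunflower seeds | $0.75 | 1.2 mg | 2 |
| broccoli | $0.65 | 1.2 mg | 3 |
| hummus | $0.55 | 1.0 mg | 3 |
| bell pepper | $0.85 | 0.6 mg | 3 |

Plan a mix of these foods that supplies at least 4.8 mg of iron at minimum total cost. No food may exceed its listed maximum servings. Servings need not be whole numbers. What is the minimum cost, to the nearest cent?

$2.61

Cost per mg of iron: broccoli $0.5417, hummus $0.5500, sunflower seeds $0.6250, bell pepper $1.4167.
Take 3 servings of broccoli: +3.6 mg iron for $1.95 (total $1.95, still need 1.2 mg).
Take 1.2 servings of hummus: +1.2 mg iron for $0.66 (total $2.61, still need 0.0 mg).
Greedy by cheapest-per-mg is optimal for a single linear constraint, so the minimum cost is $2.61.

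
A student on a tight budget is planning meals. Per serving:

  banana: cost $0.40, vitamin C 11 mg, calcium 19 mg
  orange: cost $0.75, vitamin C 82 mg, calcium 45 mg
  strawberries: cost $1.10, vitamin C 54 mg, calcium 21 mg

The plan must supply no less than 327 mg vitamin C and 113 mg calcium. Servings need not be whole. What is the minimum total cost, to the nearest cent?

banana only: max(327/11, 113/19) = 29.73 servings → $11.89.
orange only: max(327/82, 113/45) = 3.988 servings → $2.99.
strawberries only: max(327/54, 113/21) = 6.056 servings → $6.66.
banana + orange: the both-tight solution has a negative serving — not a feasible corner.
banana + strawberries: intersection lies outside the first quadrant.
orange + strawberries: the both-tight solution has a negative serving — not a feasible corner.
So the least-cost plan costs $2.99.

$2.99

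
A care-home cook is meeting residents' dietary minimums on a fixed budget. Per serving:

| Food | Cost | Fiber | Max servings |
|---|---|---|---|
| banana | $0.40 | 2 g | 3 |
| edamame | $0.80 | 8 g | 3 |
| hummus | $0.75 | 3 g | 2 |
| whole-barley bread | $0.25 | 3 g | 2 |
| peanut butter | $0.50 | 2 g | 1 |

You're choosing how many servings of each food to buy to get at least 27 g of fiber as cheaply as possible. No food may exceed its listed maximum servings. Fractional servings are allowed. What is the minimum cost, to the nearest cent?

$2.60

Cost per g of fiber: whole-barley bread $0.0833, edamame $0.1000, banana $0.2000, hummus $0.2500, peanut butter $0.2500.
Take 2 servings of whole-barley bread: +6.0 g fiber for $0.50 (total $0.50, still need 21.0 g).
Take 2.625 servings of edamame: +21.0 g fiber for $2.10 (total $2.60, still need 0.0 g).
Greedy by cheapest-per-g is optimal for a single linear constraint, so the minimum cost is $2.60.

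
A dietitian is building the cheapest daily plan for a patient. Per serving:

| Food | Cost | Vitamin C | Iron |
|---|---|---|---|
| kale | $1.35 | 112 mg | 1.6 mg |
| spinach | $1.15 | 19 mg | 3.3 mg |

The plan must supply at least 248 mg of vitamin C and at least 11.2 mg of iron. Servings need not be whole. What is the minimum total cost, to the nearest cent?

Check every corner: each single food scaled to meet both minima, and each pair solved so both constraints bind.
kale only: max(248/112, 11.2/1.6) = 7 servings → $9.45.
spinach only: max(248/19, 11.2/3.3) = 13.05 servings → $15.01.
kale + spinach with both tight: 1.785 servings and 2.528 servings → $5.32.
The minimum over all feasible corners is $5.32.

$5.32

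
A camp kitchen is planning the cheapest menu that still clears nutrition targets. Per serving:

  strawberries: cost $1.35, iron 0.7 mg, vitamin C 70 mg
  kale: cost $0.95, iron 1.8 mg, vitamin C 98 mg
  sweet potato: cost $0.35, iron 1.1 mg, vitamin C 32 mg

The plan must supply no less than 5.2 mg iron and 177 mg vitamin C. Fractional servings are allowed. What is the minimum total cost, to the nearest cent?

$1.87

Two binding constraints pin down two serving amounts, so the optimal mix uses at most two foods. The candidates are each food alone (scaled to the tighter of iron/vitamin C) and each pair with both constraints tight.
strawberries only: max(5.2/0.7, 177/70) = 7.429 servings → $10.03.
kale only: max(5.2/1.8, 177/98) = 2.889 servings → $2.74.
sweet potato only: max(5.2/1.1, 177/32) = 5.531 servings → $1.94.
strawberries + kale: intersection lies outside the first quadrant.
strawberries + sweet potato with both tight: 0.5183 servings and 4.397 servings → $2.24.
kale + sweet potato with both tight: 0.5637 servings and 3.805 servings → $1.87.
So the least-cost plan costs $1.87.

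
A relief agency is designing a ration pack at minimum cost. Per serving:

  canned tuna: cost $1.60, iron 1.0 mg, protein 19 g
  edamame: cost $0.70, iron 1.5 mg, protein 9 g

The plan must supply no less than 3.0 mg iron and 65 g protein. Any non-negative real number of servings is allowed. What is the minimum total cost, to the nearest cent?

$5.06

The cheapest plan sits at a corner of the feasible region — with two constraints it uses at most two foods.
canned tuna only: max(3.0/1.0, 65/19) = 3.421 servings → $5.47.
edamame only: max(3.0/1.5, 65/9) = 7.222 servings → $5.06.
canned tuna + edamame: intersection lies outside the first quadrant.
Cheapest feasible corner: $5.06.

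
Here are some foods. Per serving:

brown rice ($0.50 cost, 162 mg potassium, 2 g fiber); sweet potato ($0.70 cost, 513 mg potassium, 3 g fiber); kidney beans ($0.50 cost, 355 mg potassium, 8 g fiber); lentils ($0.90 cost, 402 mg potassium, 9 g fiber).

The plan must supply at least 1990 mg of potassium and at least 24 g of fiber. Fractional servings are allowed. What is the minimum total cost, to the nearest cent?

$2.75

A basic optimal solution has at most two foods positive. Try each food alone and each pair with both targets met exactly.
brown rice only: max(1990/162, 24/2) = 12.28 servings → $6.14.
sweet potato only: max(1990/513, 24/3) = 8 servings → $5.60.
kidney beans only: max(1990/355, 24/8) = 5.606 servings → $2.80.
lentils only: max(1990/402, 24/9) = 4.95 servings → $4.46.
brown rice + sweet potato with both tight: 11.74 servings and 0.1704 servings → $5.99.
brown rice + kidney beans: the both-tight solution has a negative serving — not a feasible corner.
brown rice + lentils: intersection lies outside the first quadrant.
sweet potato + kidney beans with both tight: 2.435 servings and 2.087 servings → $2.75.
sweet potato + lentils with both tight: 2.422 servings and 1.859 servings → $3.37.
kidney beans + lentils: the both-tight solution has a negative serving — not a feasible corner.
So the least-cost plan costs $2.75.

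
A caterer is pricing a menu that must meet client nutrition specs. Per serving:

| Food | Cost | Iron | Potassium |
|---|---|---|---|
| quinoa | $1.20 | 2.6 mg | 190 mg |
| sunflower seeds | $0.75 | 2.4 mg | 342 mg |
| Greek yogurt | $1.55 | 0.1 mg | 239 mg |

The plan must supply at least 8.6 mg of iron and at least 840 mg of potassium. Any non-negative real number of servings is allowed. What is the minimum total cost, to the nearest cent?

quinoa only: max(8.6/2.6, 840/190) = 4.421 servings → $5.31.
sunflower seeds only: max(8.6/2.4, 840/342) = 3.583 servings → $2.69.
Greek yogurt only: max(8.6/0.1, 840/239) = 86 servings → $133.30.
quinoa + sunflower seeds with both tight: 2.136 servings and 1.27 servings → $3.52.
quinoa + Greek yogurt with both tight: 3.273 servings and 0.913 servings → $5.34.
sunflower seeds + Greek yogurt with both targets exact would need a negative amount; discard.
The minimum over all feasible corners is $2.69.

$2.69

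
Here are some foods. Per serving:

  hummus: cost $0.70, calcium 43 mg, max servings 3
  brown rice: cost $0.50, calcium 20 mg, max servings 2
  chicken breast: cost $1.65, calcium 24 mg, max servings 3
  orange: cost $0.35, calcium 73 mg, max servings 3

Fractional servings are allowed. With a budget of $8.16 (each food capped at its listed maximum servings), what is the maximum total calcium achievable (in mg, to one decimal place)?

446.3 mg

Calcium per dollar: orange 208.6, hummus 61.43, brown rice 40, chicken breast 14.55.
Take 3 servings of orange: spends $1.05, +219.0 mg calcium (running total 219.0 mg).
Take 3 servings of hummus: spends $2.10, +129.0 mg calcium (running total 348.0 mg).
Take 2 servings of brown rice: spends $1.00, +40.0 mg calcium (running total 388.0 mg).
Take 2.43 servings of chicken breast: spends $4.01, +58.3 mg calcium (running total 446.3 mg).
Filling greedily by calcium-per-dollar is optimal for one linear limit, giving 446.3 mg.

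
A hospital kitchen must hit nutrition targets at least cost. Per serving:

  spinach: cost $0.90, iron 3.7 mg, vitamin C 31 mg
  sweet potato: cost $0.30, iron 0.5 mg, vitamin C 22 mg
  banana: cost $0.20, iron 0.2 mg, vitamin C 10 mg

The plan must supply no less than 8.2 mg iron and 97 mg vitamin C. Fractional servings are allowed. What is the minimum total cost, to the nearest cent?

Check every corner: each single food scaled to meet both minima, and each pair solved so both constraints bind.
spinach only: max(8.2/3.7, 97/31) = 3.129 servings → $2.82.
sweet potato only: max(8.2/0.5, 97/22) = 16.4 servings → $4.92.
banana only: max(8.2/0.2, 97/10) = 41 servings → $8.20.
spinach + sweet potato with both tight: 2.002 servings and 1.589 servings → $2.28.
spinach + banana with both tight: 2.032 servings and 3.399 servings → $2.51.
sweet potato + banana: intersection lies outside the first quadrant.
The minimum over all feasible corners is $2.28.

$2.28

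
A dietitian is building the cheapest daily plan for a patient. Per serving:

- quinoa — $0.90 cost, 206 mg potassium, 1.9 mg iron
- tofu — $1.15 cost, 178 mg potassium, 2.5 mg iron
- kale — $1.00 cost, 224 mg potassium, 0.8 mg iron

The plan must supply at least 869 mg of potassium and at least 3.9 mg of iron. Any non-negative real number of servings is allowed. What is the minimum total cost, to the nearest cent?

$3.80

An LP optimum is at a vertex; with two nutrient constraints at most two foods are used. Check each candidate.
quinoa only: max(869/206, 3.9/1.9) = 4.218 servings → $3.80.
tofu only: max(869/178, 3.9/2.5) = 4.882 servings → $5.61.
kale only: max(869/224, 3.9/0.8) = 4.875 servings → $4.88.
quinoa + tofu with both targets exact would need a negative amount; discard.
quinoa + kale with both tight: 0.684 servings and 3.25 servings → $3.87.
tofu + kale with both tight: 0.4272 servings and 3.54 servings → $4.03.
The minimum over all feasible corners is $3.80.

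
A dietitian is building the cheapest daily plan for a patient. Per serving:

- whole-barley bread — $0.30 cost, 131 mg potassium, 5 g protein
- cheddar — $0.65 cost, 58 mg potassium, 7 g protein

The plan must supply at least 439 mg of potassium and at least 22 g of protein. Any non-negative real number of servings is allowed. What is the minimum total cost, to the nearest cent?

$1.32

Check every corner: each single food scaled to meet both minima, and each pair solved so both constraints bind.
whole-barley bread only: max(439/131, 22/5) = 4.4 servings → $1.32.
cheddar only: max(439/58, 22/7) = 7.569 servings → $4.92.
whole-barley bread + cheddar with both tight: 2.866 servings and 1.096 servings → $1.57.
The minimum over all feasible corners is $1.32.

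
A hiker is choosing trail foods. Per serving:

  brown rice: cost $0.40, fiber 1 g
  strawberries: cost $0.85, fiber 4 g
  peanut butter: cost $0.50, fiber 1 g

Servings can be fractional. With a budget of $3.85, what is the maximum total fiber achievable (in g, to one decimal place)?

18.1 g

Fiber per dollar: strawberries 4.706, brown rice 2.5, peanut butter 2.
With no serving limits, spend the whole cost allowance on strawberries: $3.85 / $0.85 × 4 g = 18.1 g.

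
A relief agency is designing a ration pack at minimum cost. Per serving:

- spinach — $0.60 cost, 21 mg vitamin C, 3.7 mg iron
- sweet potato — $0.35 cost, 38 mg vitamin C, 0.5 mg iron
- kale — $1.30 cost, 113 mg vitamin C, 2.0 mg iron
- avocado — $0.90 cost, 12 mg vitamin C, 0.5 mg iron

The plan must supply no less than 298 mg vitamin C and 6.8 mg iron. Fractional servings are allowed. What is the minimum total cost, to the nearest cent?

Minimising a linear cost over {vitamin C ≥ 298, iron ≥ 6.8, servings ≥ 0} — the optimum is at a vertex, using one or two foods.
spinach only: max(298/21, 6.8/3.7) = 14.19 servings → $8.51.
sweet potato only: max(298/38, 6.8/0.5) = 13.6 servings → $4.76.
kale only: max(298/113, 6.8/2.0) = 3.4 servings → $4.42.
avocado only: max(298/12, 6.8/0.5) = 24.83 servings → $22.35.
spinach + sweet potato with both tight: 0.8409 servings and 7.377 servings → $3.09.
spinach + kale with both tight: 0.4584 servings and 2.552 servings → $3.59.
spinach + avocado: intersection lies outside the first quadrant.
sweet potato + kale with both targets exact would need a negative amount; discard.
sweet potato + avocado with both tight: 5.185 servings and 8.415 servings → $9.39.
kale + avocado with both tight: 2.074 servings and 5.305 servings → $7.47.
The minimum over all feasible corners is $3.09.

$3.09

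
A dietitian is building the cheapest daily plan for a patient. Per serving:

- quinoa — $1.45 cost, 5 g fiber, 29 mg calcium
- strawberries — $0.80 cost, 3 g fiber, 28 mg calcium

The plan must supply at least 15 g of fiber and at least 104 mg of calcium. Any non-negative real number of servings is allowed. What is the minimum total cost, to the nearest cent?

$4.00

The cheapest plan sits at a corner of the feasible region — with two constraints it uses at most two foods.
quinoa only: max(15/5, 104/29) = 3.586 servings → $5.20.
strawberries only: max(15/3, 104/28) = 5 servings → $4.00.
quinoa + strawberries with both tight: 2.038 servings and 1.604 servings → $4.24.
The minimum over all feasible corners is $4.00.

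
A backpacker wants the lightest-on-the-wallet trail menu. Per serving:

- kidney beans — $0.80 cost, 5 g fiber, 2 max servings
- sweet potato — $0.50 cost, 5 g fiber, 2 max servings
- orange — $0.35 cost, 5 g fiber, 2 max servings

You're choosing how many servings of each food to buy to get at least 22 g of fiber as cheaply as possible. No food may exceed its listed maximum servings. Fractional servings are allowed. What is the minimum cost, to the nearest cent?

$2.02

Cost per g of fiber: orange $0.0700, sweet potato $0.1000, kidney beans $0.1600.
Take 2 servings of orange: +10.0 g fiber for $0.70 (total $0.70, still need 12.0 g).
Take 2 servings of sweet potato: +10.0 g fiber for $1.00 (total $1.70, still need 2.0 g).
Take 0.4 servings of kidney beans: +2.0 g fiber for $0.32 (total $2.02, still need 0.0 g).
Greedy by cheapest-per-g is optimal for a single linear constraint, so the minimum cost is $2.02.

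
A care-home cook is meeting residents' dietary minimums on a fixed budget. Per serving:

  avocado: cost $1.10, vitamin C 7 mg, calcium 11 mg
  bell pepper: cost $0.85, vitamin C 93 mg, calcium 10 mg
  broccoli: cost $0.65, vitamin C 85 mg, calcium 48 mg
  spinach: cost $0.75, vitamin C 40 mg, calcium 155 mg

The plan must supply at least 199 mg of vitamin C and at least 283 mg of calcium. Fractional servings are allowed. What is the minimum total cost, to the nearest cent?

$2.09

With two linear requirements the optimum uses one or two foods; enumerate the corners.
avocado only: max(199/7, 283/11) = 28.43 servings → $31.27.
bell pepper only: max(199/93, 283/10) = 28.3 servings → $24.05.
broccoli only: max(199/85, 283/48) = 5.896 servings → $3.83.
spinach only: max(199/40, 283/155) = 4.975 servings → $3.73.
avocado + bell pepper with both tight: 25.53 servings and 0.2183 servings → $28.27.
avocado + broccoli with both tight: 24.21 servings and 0.3472 servings → $26.86.
avocado + spinach: intersection lies outside the first quadrant.
bell pepper + broccoli with both targets exact would need a negative amount; discard.
bell pepper + spinach with both tight: 1.393 servings and 1.736 servings → $2.49.
broccoli + spinach with both tight: 1.735 servings and 1.289 servings → $2.09.
Cheapest feasible corner: $2.09.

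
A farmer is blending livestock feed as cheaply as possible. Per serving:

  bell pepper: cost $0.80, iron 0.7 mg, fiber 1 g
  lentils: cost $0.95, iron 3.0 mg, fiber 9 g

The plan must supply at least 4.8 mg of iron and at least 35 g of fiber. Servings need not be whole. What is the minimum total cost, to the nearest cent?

$3.69

bell pepper only: max(4.8/0.7, 35/1) = 35 servings → $28.00.
lentils only: max(4.8/3.0, 35/9) = 3.889 servings → $3.69.
bell pepper + lentils with both targets exact would need a negative amount; discard.
So the least-cost plan costs $3.69.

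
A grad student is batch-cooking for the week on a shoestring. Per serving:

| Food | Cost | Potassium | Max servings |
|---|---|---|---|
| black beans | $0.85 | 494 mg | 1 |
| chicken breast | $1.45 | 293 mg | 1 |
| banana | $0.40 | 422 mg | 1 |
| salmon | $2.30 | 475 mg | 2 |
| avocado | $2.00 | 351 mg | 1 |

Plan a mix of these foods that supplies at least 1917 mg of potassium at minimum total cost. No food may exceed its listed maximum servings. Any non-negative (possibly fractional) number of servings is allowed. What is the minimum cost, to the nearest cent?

$6.10

Cost per mg of potassium: banana $0.0009, black beans $0.0017, salmon $0.0048, chicken breast $0.0049, avocado $0.0057.
Take 1 serving of banana: +422.0 mg potassium for $0.40 (total $0.40, still need 1495.0 mg).
Take 1 serving of black beans: +494.0 mg potassium for $0.85 (total $1.25, still need 1001.0 mg).
Take 2 servings of salmon: +950.0 mg potassium for $4.60 (total $5.85, still need 51.0 mg).
Take 0.1741 servings of chicken breast: +51.0 mg potassium for $0.25 (total $6.10, still need 0.0 mg).
Greedy by cheapest-per-mg is optimal for a single linear constraint, so the minimum cost is $6.10.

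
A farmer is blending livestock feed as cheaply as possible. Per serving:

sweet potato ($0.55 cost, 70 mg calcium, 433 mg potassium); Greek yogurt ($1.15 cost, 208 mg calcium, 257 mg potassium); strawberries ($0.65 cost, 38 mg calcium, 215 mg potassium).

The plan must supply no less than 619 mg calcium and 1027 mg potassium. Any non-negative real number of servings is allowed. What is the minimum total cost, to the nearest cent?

Two binding constraints pin down two serving amounts, so the optimal mix uses at most two foods. The candidates are each food alone (scaled to the tighter of calcium/potassium) and each pair with both constraints tight.
sweet potato only: max(619/70, 1027/433) = 8.843 servings → $4.86.
Greek yogurt only: max(619/208, 1027/257) = 3.996 servings → $4.60.
strawberries only: max(619/38, 1027/215) = 16.29 servings → $10.59.
sweet potato + Greek yogurt with both tight: 0.7566 servings and 2.721 servings → $3.55.
sweet potato + strawberries: the both-tight solution has a negative serving — not a feasible corner.
Greek yogurt + strawberries with both tight: 2.691 servings and 1.56 servings → $4.11.
The minimum over all feasible corners is $3.55.

$3.55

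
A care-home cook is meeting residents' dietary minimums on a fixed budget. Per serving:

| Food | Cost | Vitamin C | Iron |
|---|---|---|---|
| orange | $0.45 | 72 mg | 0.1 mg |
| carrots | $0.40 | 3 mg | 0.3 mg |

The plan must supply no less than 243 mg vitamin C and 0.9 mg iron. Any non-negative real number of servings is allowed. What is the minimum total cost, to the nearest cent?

orange only: max(243/72, 0.9/0.1) = 9 servings → $4.05.
carrots only: max(243/3, 0.9/0.3) = 81 servings → $32.40.
orange + carrots with both tight: 3.296 servings and 1.901 servings → $2.24.
So the least-cost plan costs $2.24.

$2.24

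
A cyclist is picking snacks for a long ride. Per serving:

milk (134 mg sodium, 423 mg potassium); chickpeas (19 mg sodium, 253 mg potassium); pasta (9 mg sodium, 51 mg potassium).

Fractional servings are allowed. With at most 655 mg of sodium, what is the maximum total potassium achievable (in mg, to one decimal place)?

Potassium per mg sodium: chickpeas 13.32, pasta 5.667, milk 3.157.
With no serving limits, spend the whole sodium allowance on chickpeas: 655 mg / 19 mg × 253 mg = 8721.8 mg.

8721.8 mg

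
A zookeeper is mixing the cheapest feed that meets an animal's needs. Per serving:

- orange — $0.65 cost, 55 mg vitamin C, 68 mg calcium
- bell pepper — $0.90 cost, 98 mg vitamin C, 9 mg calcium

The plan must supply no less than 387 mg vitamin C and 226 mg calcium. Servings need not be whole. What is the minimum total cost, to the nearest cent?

With two linear requirements the optimum uses one or two foods; enumerate the corners.
orange only: max(387/55, 226/68) = 7.036 servings → $4.57.
bell pepper only: max(387/98, 226/9) = 25.11 servings → $22.60.
orange + bell pepper with both tight: 3.026 servings and 2.251 servings → $3.99.
The minimum over all feasible corners is $3.99.

$3.99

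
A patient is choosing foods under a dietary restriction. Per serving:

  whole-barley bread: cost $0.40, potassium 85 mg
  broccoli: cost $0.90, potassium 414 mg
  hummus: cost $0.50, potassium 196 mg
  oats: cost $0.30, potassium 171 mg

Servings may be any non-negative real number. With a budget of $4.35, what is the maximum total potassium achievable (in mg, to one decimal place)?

Potassium per dollar: oats 570, broccoli 460, hummus 392, whole-barley bread 212.5.
With no serving limits, spend the whole cost allowance on oats: $4.35 / $0.30 × 171 mg = 2479.5 mg.

2479.5 mg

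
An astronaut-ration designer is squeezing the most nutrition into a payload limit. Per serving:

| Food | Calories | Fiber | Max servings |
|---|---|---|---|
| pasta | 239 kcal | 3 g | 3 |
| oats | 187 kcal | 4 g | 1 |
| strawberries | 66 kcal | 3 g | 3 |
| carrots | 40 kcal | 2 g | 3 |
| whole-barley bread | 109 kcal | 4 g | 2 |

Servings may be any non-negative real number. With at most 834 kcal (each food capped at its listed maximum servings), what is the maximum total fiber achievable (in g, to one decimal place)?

28.4 g

Fiber per kcal: carrots 0.05, strawberries 0.04545, whole-barley bread 0.0367, oats 0.02139, pasta 0.01255.
Take 3 servings of carrots: uses 120 kcal, +6.0 g fiber (running total 6.0 g).
Take 3 servings of strawberries: uses 198 kcal, +9.0 g fiber (running total 15.0 g).
Take 2 servings of whole-barley bread: uses 218 kcal, +8.0 g fiber (running total 23.0 g).
Take 1 serving of oats: uses 187 kcal, +4.0 g fiber (running total 27.0 g).
Take 0.4644 servings of pasta: uses 111 kcal, +1.4 g fiber (running total 28.4 g).
Greedy by best ratio exhausts the calories allowance optimally: 28.4 g.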